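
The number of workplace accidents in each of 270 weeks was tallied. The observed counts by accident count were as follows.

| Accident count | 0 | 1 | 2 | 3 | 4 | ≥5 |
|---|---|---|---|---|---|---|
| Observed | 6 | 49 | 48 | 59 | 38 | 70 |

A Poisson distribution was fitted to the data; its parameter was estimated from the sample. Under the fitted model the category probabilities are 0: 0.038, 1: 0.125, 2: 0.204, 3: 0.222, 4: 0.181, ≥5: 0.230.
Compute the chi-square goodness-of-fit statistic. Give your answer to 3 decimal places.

Expected counts E_i = n·p_i: 270×0.038 = 10.26, 270×0.125 = 33.75, 270×0.204 = 55.08, 270×0.222 = 59.94, 270×0.181 = 48.87, 270×0.230 = 62.1.
cat         O        E   (O−E)²/E
0           6    10.26     1.7688
1          49    33.75     6.8907
2          48    55.08     0.9101
3          59    59.94     0.0147
4          38    48.87     2.4178
≥5         70     62.1     1.0050
Sum = 13.007

13.007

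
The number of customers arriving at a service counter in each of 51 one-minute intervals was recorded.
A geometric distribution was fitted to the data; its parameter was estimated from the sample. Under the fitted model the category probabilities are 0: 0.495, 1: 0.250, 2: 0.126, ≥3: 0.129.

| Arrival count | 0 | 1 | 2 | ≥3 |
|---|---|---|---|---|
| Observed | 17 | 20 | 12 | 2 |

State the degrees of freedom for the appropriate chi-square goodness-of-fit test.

There are k = 4 categories and 1 parameter estimated from the data, so df = 4 − 1 − 1 = 2.

2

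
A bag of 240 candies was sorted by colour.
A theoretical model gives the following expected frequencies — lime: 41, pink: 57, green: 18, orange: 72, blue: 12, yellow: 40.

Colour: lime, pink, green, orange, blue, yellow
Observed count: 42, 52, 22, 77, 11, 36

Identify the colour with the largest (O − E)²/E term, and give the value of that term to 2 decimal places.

lime: (42 − 41)²/41 = 1/41 = 0.024
pink: (52 − 57)²/57 = 25/57 = 0.439
green: (22 − 18)²/18 = 16/18 = 0.889
orange: (77 − 72)²/72 = 25/72 = 0.347
blue: (11 − 12)²/12 = 1/12 = 0.083
yellow: (36 − 40)²/40 = 16/40 = 0.400
The largest term is for green: 0.89.

green, 0.89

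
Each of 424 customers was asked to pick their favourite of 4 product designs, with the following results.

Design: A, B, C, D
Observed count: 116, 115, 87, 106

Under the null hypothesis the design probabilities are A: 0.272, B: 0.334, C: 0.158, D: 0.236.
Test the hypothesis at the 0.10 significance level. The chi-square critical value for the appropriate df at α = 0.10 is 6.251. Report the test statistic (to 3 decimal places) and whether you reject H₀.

11.334; reject

Expected counts E_i = n·p_i: 424×0.272 = 115.328, 424×0.334 = 141.616, 424×0.158 = 66.992, 424×0.236 = 100.064.
χ² = (116−115.328)²/115.328 + (115−141.616)²/141.616 + (87−66.992)²/66.992 + (106−100.064)²/100.064
   = 0.0039 + 5.0023 + 5.9756 + 0.3521
Sum = 11.334
df = 3. Since 11.334 > 6.251, we reject H₀.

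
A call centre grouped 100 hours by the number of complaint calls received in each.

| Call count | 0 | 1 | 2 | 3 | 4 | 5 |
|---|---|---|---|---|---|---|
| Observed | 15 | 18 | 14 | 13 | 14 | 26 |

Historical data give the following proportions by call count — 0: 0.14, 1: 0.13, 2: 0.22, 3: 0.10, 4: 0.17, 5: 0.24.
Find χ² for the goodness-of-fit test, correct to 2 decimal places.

Expected counts E_i = n·p_i: 100×0.14 = 14, 100×0.13 = 13, 100×0.22 = 22, 100×0.10 = 10, 100×0.17 = 17, 100×0.24 = 24.
cat         O        E   (O−E)²/E
0          15       14      0.071
1          18       13      1.923
2          14       22      2.909
3          13       10      0.900
4          14       17      0.529
5          26       24      0.167
Sum = 6.50

6.50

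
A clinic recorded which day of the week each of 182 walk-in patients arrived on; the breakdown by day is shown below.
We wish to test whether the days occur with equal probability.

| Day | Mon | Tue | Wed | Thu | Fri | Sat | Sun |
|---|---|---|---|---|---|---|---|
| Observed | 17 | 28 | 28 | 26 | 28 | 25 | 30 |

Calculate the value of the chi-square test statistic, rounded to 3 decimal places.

4.231

Under H₀ each category has probability 1/7, so each expected count is 182/7 = 26.
Mon: (17 − 26)²/26 = 81/26 = 3.1154
Tue: (28 − 26)²/26 = 4/26 = 0.1538
Wed: (28 − 26)²/26 = 4/26 = 0.1538
Thu: (26 − 26)²/26 = 0/26 = 0.0000
Fri: (28 − 26)²/26 = 4/26 = 0.1538
Sat: (25 − 26)²/26 = 1/26 = 0.0385
Sun: (30 − 26)²/26 = 16/26 = 0.6154
Sum = 4.231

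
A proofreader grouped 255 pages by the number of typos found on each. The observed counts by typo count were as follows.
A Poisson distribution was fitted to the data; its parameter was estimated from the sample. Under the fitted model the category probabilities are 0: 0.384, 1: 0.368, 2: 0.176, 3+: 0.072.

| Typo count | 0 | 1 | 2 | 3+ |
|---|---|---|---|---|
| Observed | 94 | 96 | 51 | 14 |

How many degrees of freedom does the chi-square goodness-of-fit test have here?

There are k = 4 categories and 1 parameter estimated from the data, so df = 4 − 1 − 1 = 2.

2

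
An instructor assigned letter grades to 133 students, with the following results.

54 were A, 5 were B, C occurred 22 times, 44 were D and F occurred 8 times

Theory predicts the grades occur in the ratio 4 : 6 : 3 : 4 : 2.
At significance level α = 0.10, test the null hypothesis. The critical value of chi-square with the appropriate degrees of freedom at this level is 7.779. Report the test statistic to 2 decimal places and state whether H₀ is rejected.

Ratio total = 19. Expected counts: 133×4/19 = 28, 133×6/19 = 42, 133×3/19 = 21, 133×4/19 = 28, 133×2/19 = 14.
cat         O        E   (O−E)²/E
A          54       28     24.143
B           5       42     32.595
C          22       21      0.048
D          44       28      9.143
F           8       14      2.571
Sum = 68.50
df = 4. Since 68.50 > 7.779, we reject H₀.

68.50; reject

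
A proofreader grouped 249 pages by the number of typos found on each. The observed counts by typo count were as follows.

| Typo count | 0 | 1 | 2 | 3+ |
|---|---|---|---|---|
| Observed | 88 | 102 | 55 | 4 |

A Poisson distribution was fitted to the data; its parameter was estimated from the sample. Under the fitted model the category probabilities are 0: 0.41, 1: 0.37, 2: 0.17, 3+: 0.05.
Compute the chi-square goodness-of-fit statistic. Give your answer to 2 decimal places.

Expected counts E_i = n·p_i: 249×0.41 = 102.09, 249×0.37 = 92.13, 249×0.17 = 42.33, 249×0.05 = 12.45.
0: (88 − 102.09)²/102.09 = 198.5281/102.09 = 1.945
1: (102 − 92.13)²/92.13 = 97.4169/92.13 = 1.057
2: (55 − 42.33)²/42.33 = 160.5289/42.33 = 3.792
3+: (4 − 12.45)²/12.45 = 71.4025/12.45 = 5.735
Sum = 12.53

12.53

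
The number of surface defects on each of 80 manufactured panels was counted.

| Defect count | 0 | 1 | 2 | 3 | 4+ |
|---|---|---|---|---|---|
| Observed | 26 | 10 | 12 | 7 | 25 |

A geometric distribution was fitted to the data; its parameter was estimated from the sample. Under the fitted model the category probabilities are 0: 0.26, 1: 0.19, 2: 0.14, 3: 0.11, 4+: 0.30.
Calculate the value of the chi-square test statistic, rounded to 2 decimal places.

Expected counts E_i = n·p_i: 80×0.26 = 20.8, 80×0.19 = 15.2, 80×0.14 = 11.2, 80×0.11 = 8.8, 80×0.30 = 24.
0: (26 − 20.8)²/20.8 = 27.04/20.8 = 1.300
1: (10 − 15.2)²/15.2 = 27.04/15.2 = 1.779
2: (12 − 11.2)²/11.2 = 0.64/11.2 = 0.057
3: (7 − 8.8)²/8.8 = 3.24/8.8 = 0.368
4+: (25 − 24)²/24 = 1/24 = 0.042
Sum = 3.55

3.55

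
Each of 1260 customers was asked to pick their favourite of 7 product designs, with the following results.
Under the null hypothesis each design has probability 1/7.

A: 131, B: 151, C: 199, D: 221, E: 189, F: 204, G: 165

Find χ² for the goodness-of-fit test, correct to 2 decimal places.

34.26

Expected count for each of the 7 categories: 1260/7 = 180.
cat         O        E   (O−E)²/E
A         131      180     13.339
B         151      180      4.672
C         199      180      2.006
D         221      180      9.339
E         189      180      0.450
F         204      180      3.200
G         165      180      1.250
Sum = 34.26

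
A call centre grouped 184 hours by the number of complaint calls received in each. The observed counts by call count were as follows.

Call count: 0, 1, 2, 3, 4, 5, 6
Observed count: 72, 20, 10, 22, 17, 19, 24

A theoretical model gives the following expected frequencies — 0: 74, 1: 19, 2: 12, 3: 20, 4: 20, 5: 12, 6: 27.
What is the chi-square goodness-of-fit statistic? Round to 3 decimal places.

0: (72 − 74)²/74 = 4/74 = 0.0541
1: (20 − 19)²/19 = 1/19 = 0.0526
2: (10 − 12)²/12 = 4/12 = 0.3333
3: (22 − 20)²/20 = 4/20 = 0.2000
4: (17 − 20)²/20 = 9/20 = 0.4500
5: (19 − 12)²/12 = 49/12 = 4.0833
6: (24 − 27)²/27 = 9/27 = 0.3333
Sum = 5.507

5.507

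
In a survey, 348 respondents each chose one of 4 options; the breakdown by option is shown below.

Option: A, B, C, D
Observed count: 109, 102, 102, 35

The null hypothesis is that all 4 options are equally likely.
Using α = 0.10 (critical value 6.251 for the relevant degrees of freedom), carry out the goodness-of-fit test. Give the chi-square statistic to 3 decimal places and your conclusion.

41.816; reject

Expected count for each of the 4 categories: 348/4 = 87.
cat         O        E   (O−E)²/E
A         109       87     5.5632
B         102       87     2.5862
C         102       87     2.5862
D          35       87    31.0805
Sum = 41.816
df = 3. Since 41.816 > 6.251, we reject H₀.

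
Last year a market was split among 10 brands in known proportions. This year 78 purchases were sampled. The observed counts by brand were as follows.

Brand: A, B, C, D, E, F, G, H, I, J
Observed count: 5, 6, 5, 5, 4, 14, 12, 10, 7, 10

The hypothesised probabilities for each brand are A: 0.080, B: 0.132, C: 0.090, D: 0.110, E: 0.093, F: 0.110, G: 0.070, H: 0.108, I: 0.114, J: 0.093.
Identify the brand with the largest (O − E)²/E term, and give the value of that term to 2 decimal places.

G, 7.83

Expected counts E_i = n·p_i: 78×0.080 = 6.24, 78×0.132 = 10.296, 78×0.090 = 7.02, 78×0.110 = 8.58, 78×0.093 = 7.254, 78×0.110 = 8.58, 78×0.070 = 5.46, 78×0.108 = 8.424, 78×0.114 = 8.892, 78×0.093 = 7.254.
cat         O        E   (O−E)²/E
A           5     6.24      0.246
B           6   10.296      1.793
C           5     7.02      0.581
D           5     8.58      1.494
E           4    7.254      1.460
F          14     8.58      3.424
G          12     5.46      7.834
H          10    8.424      0.295
I           7    8.892      0.403
J          10    7.254      1.039
The largest term is for G: 7.83.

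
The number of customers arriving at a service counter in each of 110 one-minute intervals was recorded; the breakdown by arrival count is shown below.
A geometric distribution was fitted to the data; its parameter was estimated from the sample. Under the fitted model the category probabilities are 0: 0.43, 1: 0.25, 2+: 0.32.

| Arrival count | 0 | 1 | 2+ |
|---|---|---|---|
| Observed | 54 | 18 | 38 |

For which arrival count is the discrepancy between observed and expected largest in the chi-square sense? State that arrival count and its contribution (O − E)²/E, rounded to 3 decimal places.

1, 3.282

Expected counts E_i = n·p_i: 110×0.43 = 47.3, 110×0.25 = 27.5, 110×0.32 = 35.2.
χ² = (54−47.3)²/47.3 + (18−27.5)²/27.5 + (38−35.2)²/35.2
   = 0.9490 + 3.2818 + 0.2227
The largest term is for 1: 3.282.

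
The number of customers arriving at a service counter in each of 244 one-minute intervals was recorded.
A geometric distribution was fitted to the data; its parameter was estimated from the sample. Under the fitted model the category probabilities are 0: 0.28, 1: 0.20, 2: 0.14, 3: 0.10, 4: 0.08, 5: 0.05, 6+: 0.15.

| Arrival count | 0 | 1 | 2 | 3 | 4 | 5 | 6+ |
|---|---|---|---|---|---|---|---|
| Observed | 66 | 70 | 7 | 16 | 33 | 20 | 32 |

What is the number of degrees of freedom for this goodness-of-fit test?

There are k = 7 categories and 1 parameter estimated from the data, so df = 7 − 1 − 1 = 5.

5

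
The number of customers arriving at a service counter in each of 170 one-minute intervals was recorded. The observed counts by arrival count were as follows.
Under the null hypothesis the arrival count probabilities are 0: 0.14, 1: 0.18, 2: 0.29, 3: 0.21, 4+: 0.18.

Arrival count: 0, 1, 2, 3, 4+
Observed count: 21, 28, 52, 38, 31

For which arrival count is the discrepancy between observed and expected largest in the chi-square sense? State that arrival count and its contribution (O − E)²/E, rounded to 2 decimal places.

Expected counts E_i = n·p_i: 170×0.14 = 23.8, 170×0.18 = 30.6, 170×0.29 = 49.3, 170×0.21 = 35.7, 170×0.18 = 30.6.
χ² = (21−23.8)²/23.8 + (28−30.6)²/30.6 + (52−49.3)²/49.3 + (38−35.7)²/35.7 + (31−30.6)²/30.6
   = 0.329 + 0.221 + 0.148 + 0.148 + 0.005
The largest term is for 0: 0.33.

0, 0.33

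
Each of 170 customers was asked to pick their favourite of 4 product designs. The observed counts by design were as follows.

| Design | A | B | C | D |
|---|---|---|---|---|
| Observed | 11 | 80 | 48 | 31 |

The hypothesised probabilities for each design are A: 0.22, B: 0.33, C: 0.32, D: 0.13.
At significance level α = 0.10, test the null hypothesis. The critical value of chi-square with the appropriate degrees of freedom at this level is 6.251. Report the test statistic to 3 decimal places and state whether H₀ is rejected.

33.154; reject

Expected counts E_i = n·p_i: 170×0.22 = 37.4, 170×0.33 = 56.1, 170×0.32 = 54.4, 170×0.13 = 22.1.
χ² = (11−37.4)²/37.4 + (80−56.1)²/56.1 + (48−54.4)²/54.4 + (31−22.1)²/22.1
   = 18.6353 + 10.1820 + 0.7529 + 3.5842
Sum = 33.154
df = 3. Since 33.154 > 6.251, we reject H₀.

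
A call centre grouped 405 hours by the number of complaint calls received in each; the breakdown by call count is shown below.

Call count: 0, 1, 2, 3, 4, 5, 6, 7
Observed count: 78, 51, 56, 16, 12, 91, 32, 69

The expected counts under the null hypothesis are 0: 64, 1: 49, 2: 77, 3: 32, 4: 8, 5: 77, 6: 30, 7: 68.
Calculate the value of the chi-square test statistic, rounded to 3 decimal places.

0: (78 − 64)²/64 = 196/64 = 3.0625
1: (51 − 49)²/49 = 4/49 = 0.0816
2: (56 − 77)²/77 = 441/77 = 5.7273
3: (16 − 32)²/32 = 256/32 = 8.0000
4: (12 − 8)²/8 = 16/8 = 2.0000
5: (91 − 77)²/77 = 196/77 = 2.5455
6: (32 − 30)²/30 = 4/30 = 0.1333
7: (69 − 68)²/68 = 1/68 = 0.0147
Sum = 21.565

21.565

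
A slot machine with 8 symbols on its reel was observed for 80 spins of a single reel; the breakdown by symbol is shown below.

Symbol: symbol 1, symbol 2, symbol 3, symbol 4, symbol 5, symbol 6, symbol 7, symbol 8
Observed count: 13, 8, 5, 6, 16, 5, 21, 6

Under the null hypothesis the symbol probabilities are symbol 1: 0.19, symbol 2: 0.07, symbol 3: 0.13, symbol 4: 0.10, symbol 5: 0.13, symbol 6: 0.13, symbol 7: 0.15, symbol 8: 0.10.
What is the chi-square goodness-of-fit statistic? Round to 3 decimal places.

17.720

Expected counts E_i = n·p_i: 80×0.19 = 15.2, 80×0.07 = 5.6, 80×0.13 = 10.4, 80×0.10 = 8, 80×0.13 = 10.4, 80×0.13 = 10.4, 80×0.15 = 12, 80×0.10 = 8.
χ² = (13−15.2)²/15.2 + (8−5.6)²/5.6 + (5−10.4)²/10.4 + (6−8)²/8 + (16−10.4)²/10.4 + (5−10.4)²/10.4 + (21−12)²/12 + (6−8)²/8
   = 0.3184 + 1.0286 + 2.8038 + 0.5000 + 3.0154 + 2.8038 + 6.7500 + 0.5000
Sum = 17.720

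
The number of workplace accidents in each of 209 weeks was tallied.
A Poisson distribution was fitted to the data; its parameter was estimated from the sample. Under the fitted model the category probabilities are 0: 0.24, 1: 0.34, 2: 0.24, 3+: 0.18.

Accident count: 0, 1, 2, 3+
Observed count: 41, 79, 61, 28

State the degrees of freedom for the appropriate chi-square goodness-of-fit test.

There are k = 4 categories and 1 parameter estimated from the data, so df = 4 − 1 − 1 = 2.

2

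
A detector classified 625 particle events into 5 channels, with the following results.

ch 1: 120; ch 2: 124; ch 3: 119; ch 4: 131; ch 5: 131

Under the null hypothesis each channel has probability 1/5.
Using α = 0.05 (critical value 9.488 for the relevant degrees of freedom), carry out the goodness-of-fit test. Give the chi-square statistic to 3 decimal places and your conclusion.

Under H₀ each category has probability 1/5, so each expected count is 625/5 = 125.
ch 1: (120 − 125)²/125 = 25/125 = 0.2000
ch 2: (124 − 125)²/125 = 1/125 = 0.0080
ch 3: (119 − 125)²/125 = 36/125 = 0.2880
ch 4: (131 − 125)²/125 = 36/125 = 0.2880
ch 5: (131 − 125)²/125 = 36/125 = 0.2880
Sum = 1.072
df = 4. Since 1.072 < 9.488, we do not reject H₀.

1.072; do not reject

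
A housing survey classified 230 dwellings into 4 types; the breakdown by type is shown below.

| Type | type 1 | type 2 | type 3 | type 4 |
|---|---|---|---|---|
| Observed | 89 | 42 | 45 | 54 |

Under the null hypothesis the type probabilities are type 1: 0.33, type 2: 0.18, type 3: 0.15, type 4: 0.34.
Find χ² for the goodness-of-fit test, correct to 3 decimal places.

12.954

Expected counts E_i = n·p_i: 230×0.33 = 75.9, 230×0.18 = 41.4, 230×0.15 = 34.5, 230×0.34 = 78.2.
χ² = (89−75.9)²/75.9 + (42−41.4)²/41.4 + (45−34.5)²/34.5 + (54−78.2)²/78.2
   = 2.2610 + 0.0087 + 3.1957 + 7.4890
Sum = 12.954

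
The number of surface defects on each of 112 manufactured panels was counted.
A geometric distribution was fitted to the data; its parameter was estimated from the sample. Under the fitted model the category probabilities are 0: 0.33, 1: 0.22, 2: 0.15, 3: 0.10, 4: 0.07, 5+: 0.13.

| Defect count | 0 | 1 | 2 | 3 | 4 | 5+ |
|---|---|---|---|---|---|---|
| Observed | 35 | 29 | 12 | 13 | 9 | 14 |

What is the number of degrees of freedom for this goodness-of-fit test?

There are k = 6 categories and 1 parameter estimated from the data, so df = 6 − 1 − 1 = 4.

4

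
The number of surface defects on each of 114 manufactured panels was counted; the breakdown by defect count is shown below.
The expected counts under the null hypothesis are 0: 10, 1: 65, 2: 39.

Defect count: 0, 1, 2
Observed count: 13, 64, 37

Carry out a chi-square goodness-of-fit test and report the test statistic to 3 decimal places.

1.018

0: (13 − 10)²/10 = 9/10 = 0.9000
1: (64 − 65)²/65 = 1/65 = 0.0154
2: (37 − 39)²/39 = 4/39 = 0.1026
Sum = 1.018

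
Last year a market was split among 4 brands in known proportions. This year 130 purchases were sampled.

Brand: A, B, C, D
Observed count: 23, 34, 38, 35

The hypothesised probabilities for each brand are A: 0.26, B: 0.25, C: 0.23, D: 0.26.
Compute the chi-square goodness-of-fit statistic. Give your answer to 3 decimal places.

5.757

Expected counts E_i = n·p_i: 130×0.26 = 33.8, 130×0.25 = 32.5, 130×0.23 = 29.9, 130×0.26 = 33.8.
χ² = (23−33.8)²/33.8 + (34−32.5)²/32.5 + (38−29.9)²/29.9 + (35−33.8)²/33.8
   = 3.4509 + 0.0692 + 2.1943 + 0.0426
Sum = 5.757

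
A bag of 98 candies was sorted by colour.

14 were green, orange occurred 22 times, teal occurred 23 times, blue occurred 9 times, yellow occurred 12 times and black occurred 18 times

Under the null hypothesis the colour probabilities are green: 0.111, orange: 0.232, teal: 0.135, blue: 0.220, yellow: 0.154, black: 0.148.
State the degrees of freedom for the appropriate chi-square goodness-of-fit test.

5

There are k = 6 categories and no parameters were estimated from the data, so df = 6 − 1 = 5.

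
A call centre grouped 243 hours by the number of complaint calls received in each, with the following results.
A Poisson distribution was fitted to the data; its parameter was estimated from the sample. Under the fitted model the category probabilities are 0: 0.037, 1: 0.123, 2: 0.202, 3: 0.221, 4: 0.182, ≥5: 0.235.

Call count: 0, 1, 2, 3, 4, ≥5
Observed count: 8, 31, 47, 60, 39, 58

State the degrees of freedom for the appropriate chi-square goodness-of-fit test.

There are k = 6 categories and 1 parameter estimated from the data, so df = 6 − 1 − 1 = 4.

4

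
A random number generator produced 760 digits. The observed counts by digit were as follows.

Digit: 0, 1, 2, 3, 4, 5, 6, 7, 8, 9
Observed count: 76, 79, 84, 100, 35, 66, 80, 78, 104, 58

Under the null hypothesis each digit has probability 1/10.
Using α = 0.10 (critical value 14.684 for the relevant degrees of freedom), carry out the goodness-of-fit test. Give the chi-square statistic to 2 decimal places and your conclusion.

46.82; reject

Under H₀ each category has probability 1/10, so each expected count is 760/10 = 76.
0: (76 − 76)²/76 = 0/76 = 0.000
1: (79 − 76)²/76 = 9/76 = 0.118
2: (84 − 76)²/76 = 64/76 = 0.842
3: (100 − 76)²/76 = 576/76 = 7.579
4: (35 − 76)²/76 = 1681/76 = 22.118
5: (66 − 76)²/76 = 100/76 = 1.316
6: (80 − 76)²/76 = 16/76 = 0.211
7: (78 − 76)²/76 = 4/76 = 0.053
8: (104 − 76)²/76 = 784/76 = 10.316
9: (58 − 76)²/76 = 324/76 = 4.263
Sum = 46.82
df = 9. Since 46.82 > 14.684, we reject H₀.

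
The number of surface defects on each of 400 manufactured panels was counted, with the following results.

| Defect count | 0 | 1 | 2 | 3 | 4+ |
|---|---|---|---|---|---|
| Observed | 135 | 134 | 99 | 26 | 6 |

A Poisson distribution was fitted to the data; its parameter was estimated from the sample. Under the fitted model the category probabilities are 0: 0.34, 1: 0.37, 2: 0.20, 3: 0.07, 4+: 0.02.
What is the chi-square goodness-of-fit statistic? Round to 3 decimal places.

Expected counts E_i = n·p_i: 400×0.34 = 136, 400×0.37 = 148, 400×0.20 = 80, 400×0.07 = 28, 400×0.02 = 8.
cat         O        E   (O−E)²/E
0         135      136     0.0074
1         134      148     1.3243
2          99       80     4.5125
3          26       28     0.1429
4+          6        8     0.5000
Sum = 6.487

6.487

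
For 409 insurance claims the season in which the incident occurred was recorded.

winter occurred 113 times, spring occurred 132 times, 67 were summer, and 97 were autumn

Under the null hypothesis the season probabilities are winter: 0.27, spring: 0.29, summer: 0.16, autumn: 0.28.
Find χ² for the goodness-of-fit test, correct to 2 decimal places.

4.29

Expected counts E_i = n·p_i: 409×0.27 = 110.43, 409×0.29 = 118.61, 409×0.16 = 65.44, 409×0.28 = 114.52.
χ² = (113−110.43)²/110.43 + (132−118.61)²/118.61 + (67−65.44)²/65.44 + (97−114.52)²/114.52
   = 0.060 + 1.512 + 0.037 + 2.680
Sum = 4.29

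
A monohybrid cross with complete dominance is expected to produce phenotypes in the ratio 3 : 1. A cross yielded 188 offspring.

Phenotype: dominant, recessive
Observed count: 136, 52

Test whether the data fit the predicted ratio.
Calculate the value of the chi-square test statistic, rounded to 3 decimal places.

Ratio total = 4. Expected counts: 188×3/4 = 141, 188×1/4 = 47.
χ² = (136−141)²/141 + (52−47)²/47
   = 0.1773 + 0.5319
Sum = 0.709

0.709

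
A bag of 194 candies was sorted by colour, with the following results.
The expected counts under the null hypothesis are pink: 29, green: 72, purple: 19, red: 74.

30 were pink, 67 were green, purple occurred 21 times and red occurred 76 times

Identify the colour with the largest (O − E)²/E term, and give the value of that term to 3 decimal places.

green, 0.347

cat         O        E   (O−E)²/E
pink       30       29     0.0345
green      67       72     0.3472
purple     21       19     0.2105
red        76       74     0.0541
The largest term is for green: 0.347.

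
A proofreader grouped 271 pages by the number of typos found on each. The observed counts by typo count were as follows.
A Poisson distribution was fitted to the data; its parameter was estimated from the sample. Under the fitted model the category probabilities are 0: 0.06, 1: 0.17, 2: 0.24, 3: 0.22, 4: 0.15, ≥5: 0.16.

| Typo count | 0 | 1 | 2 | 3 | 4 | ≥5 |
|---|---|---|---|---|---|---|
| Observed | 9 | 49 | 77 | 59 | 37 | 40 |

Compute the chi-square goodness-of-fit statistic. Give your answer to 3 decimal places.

Expected counts E_i = n·p_i: 271×0.06 = 16.26, 271×0.17 = 46.07, 271×0.24 = 65.04, 271×0.22 = 59.62, 271×0.15 = 40.65, 271×0.16 = 43.36.
χ² = (9−16.26)²/16.26 + (49−46.07)²/46.07 + (77−65.04)²/65.04 + (59−59.62)²/59.62 + (37−40.65)²/40.65 + (40−43.36)²/43.36
   = 3.2415 + 0.1863 + 2.1993 + 0.0064 + 0.3277 + 0.2604
Sum = 6.222

6.222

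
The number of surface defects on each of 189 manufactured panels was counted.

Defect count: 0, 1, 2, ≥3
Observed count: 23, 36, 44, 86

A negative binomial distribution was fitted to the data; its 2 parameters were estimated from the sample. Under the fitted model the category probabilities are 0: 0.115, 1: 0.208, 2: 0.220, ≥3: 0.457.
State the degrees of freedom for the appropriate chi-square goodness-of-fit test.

There are k = 4 categories and 2 parameters estimated from the data, so df = 4 − 1 − 2 = 1.

1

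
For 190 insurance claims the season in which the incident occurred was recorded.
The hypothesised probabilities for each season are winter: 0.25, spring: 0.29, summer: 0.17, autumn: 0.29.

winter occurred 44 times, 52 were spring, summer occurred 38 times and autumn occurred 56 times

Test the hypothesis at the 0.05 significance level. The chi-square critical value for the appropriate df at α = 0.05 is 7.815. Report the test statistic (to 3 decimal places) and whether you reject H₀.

Expected counts E_i = n·p_i: 190×0.25 = 47.5, 190×0.29 = 55.1, 190×0.17 = 32.3, 190×0.29 = 55.1.
winter: (44 − 47.5)²/47.5 = 12.25/47.5 = 0.2579
spring: (52 − 55.1)²/55.1 = 9.61/55.1 = 0.1744
summer: (38 − 32.3)²/32.3 = 32.49/32.3 = 1.0059
autumn: (56 − 55.1)²/55.1 = 0.81/55.1 = 0.0147
Sum = 1.453
df = 3. Since 1.453 < 7.815, we do not reject H₀.

1.453; do not reject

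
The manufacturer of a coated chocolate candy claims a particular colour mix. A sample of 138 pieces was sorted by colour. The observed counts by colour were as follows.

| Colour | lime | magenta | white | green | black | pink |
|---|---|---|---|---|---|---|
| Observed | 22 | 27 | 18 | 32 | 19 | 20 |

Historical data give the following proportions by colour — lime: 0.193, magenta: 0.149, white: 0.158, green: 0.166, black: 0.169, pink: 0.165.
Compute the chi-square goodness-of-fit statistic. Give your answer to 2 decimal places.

Expected counts E_i = n·p_i: 138×0.193 = 26.634, 138×0.149 = 20.562, 138×0.158 = 21.804, 138×0.166 = 22.908, 138×0.169 = 23.322, 138×0.165 = 22.77.
χ² = (22−26.634)²/26.634 + (27−20.562)²/20.562 + (18−21.804)²/21.804 + (32−22.908)²/22.908 + (19−23.322)²/23.322 + (20−22.77)²/22.77
   = 0.806 + 2.016 + 0.664 + 3.609 + 0.801 + 0.337
Sum = 8.23

8.23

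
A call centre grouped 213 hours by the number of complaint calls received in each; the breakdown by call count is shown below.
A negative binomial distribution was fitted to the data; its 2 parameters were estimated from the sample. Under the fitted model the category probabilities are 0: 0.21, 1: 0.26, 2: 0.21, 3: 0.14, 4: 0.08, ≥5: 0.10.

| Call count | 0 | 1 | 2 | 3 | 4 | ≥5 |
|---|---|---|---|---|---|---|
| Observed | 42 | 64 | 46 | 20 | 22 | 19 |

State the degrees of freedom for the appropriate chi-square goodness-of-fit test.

There are k = 6 categories and 2 parameters estimated from the data, so df = 6 − 1 − 2 = 3.

3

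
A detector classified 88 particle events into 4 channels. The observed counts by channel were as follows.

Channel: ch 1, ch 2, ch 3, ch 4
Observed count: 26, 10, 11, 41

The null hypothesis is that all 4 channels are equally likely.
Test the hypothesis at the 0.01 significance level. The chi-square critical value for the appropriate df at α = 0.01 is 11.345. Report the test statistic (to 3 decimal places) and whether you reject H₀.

29.182; reject

Under H₀ each category has probability 1/4, so each expected count is 88/4 = 22.
cat         O        E   (O−E)²/E
ch 1       26       22     0.7273
ch 2       10       22     6.5455
ch 3       11       22     5.5000
ch 4       41       22    16.4091
Sum = 29.182
df = 3. Since 29.182 > 11.345, we reject H₀.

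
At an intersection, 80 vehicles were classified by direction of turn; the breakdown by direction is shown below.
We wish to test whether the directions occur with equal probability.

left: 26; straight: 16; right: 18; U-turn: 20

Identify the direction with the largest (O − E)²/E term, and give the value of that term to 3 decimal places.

Expected count for each of the 4 categories: 80/4 = 20.
χ² = (26−20)²/20 + (16−20)²/20 + (18−20)²/20 + (20−20)²/20
   = 1.8000 + 0.8000 + 0.2000 + 0.0000
The largest term is for left: 1.800.

left, 1.800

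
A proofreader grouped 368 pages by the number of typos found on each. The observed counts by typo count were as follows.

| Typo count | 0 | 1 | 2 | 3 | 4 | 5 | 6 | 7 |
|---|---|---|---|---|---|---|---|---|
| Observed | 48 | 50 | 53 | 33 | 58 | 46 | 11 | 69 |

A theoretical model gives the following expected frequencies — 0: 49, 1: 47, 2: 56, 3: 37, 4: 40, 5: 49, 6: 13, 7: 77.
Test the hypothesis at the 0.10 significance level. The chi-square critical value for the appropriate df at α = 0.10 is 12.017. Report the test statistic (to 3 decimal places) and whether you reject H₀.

10.228; do not reject

cat         O        E   (O−E)²/E
0          48       49     0.0204
1          50       47     0.1915
2          53       56     0.1607
3          33       37     0.4324
4          58       40     8.1000
5          46       49     0.1837
6          11       13     0.3077
7          69       77     0.8312
Sum = 10.228
df = 7. Since 10.228 < 12.017, we do not reject H₀.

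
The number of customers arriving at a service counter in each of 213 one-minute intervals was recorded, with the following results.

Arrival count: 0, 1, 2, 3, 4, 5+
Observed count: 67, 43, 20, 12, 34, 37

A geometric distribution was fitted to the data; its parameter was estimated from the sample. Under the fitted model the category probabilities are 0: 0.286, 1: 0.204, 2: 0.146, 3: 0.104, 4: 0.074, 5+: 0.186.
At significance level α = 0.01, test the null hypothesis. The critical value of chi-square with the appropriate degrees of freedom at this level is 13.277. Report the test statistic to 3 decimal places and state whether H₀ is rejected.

30.501; reject

Expected counts E_i = n·p_i: 213×0.286 = 60.918, 213×0.204 = 43.452, 213×0.146 = 31.098, 213×0.104 = 22.152, 213×0.074 = 15.762, 213×0.186 = 39.618.
χ² = (67−60.918)²/60.918 + (43−43.452)²/43.452 + (20−31.098)²/31.098 + (12−22.152)²/22.152 + (34−15.762)²/15.762 + (37−39.618)²/39.618
   = 0.6072 + 0.0047 + 3.9606 + 4.6525 + 21.1029 + 0.1730
Sum = 30.501
df = 4. Since 30.501 > 13.277, we reject H₀.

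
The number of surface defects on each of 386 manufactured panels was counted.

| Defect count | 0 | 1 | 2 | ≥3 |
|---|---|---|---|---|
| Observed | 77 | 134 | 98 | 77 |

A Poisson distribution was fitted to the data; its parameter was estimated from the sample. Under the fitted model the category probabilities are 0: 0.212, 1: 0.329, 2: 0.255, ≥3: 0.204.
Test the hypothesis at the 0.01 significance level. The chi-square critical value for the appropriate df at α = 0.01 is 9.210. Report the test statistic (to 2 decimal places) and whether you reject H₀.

0.71; do not reject

Expected counts E_i = n·p_i: 386×0.212 = 81.832, 386×0.329 = 126.994, 386×0.255 = 98.43, 386×0.204 = 78.744.
0: (77 − 81.832)²/81.832 = 23.348224/81.832 = 0.285
1: (134 − 126.994)²/126.994 = 49.084036/126.994 = 0.387
2: (98 − 98.43)²/98.43 = 0.1849/98.43 = 0.002
≥3: (77 − 78.744)²/78.744 = 3.041536/78.744 = 0.039
Sum = 0.71
df = 2. Since 0.71 < 9.210, we do not reject H₀.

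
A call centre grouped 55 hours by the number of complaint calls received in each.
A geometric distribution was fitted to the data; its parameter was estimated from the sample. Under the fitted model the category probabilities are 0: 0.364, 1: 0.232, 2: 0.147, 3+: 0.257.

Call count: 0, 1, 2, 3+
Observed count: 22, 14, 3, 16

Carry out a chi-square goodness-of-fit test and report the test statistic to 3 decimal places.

Expected counts E_i = n·p_i: 55×0.364 = 20.02, 55×0.232 = 12.76, 55×0.147 = 8.085, 55×0.257 = 14.135.
χ² = (22−20.02)²/20.02 + (14−12.76)²/12.76 + (3−8.085)²/8.085 + (16−14.135)²/14.135
   = 0.1958 + 0.1205 + 3.1982 + 0.2461
Sum = 3.761

3.761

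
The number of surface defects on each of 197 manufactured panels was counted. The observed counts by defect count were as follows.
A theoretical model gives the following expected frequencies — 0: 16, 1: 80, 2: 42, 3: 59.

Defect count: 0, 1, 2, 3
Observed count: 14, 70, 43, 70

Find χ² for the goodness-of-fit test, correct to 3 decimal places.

χ² = (14−16)²/16 + (70−80)²/80 + (43−42)²/42 + (70−59)²/59
   = 0.2500 + 1.2500 + 0.0238 + 2.0508
Sum = 3.575

3.575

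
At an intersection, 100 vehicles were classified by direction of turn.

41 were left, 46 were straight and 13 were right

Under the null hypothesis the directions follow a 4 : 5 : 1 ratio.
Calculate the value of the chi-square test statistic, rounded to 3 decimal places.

1.245

Ratio total = 10. Expected counts: 100×4/10 = 40, 100×5/10 = 50, 100×1/10 = 10.
cat           O        E   (O−E)²/E
left         41       40     0.0250
straight     46       50     0.3200
right        13       10     0.9000
Sum = 1.245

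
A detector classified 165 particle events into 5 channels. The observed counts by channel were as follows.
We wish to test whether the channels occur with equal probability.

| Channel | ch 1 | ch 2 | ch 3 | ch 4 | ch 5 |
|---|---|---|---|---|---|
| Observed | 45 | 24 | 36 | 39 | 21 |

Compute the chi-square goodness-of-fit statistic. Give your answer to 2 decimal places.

12.55

Under H₀ each category has probability 1/5, so each expected count is 165/5 = 33.
ch 1: (45 − 33)²/33 = 144/33 = 4.364
ch 2: (24 − 33)²/33 = 81/33 = 2.455
ch 3: (36 − 33)²/33 = 9/33 = 0.273
ch 4: (39 − 33)²/33 = 36/33 = 1.091
ch 5: (21 − 33)²/33 = 144/33 = 4.364
Sum = 12.55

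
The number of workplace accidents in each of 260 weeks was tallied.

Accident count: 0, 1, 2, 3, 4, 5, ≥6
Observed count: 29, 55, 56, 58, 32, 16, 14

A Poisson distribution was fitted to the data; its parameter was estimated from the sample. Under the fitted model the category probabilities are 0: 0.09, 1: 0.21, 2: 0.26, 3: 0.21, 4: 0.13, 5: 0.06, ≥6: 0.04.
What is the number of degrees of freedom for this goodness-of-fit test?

5

There are k = 7 categories and 1 parameter estimated from the data, so df = 7 − 1 − 1 = 5.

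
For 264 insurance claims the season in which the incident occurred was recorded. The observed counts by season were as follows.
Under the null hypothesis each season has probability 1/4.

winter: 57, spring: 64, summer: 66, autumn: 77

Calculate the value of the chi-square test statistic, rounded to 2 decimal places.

Under H₀ each category has probability 1/4, so each expected count is 264/4 = 66.
cat         O        E   (O−E)²/E
winter     57       66      1.227
spring     64       66      0.061
summer     66       66      0.000
autumn     77       66      1.833
Sum = 3.12

3.12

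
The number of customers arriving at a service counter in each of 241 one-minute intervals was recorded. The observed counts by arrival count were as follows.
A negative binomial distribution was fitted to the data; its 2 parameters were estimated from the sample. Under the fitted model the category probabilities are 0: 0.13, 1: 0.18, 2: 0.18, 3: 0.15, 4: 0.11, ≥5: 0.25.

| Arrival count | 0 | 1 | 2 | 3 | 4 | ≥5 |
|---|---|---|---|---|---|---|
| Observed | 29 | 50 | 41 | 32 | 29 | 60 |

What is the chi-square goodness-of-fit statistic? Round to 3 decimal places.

2.025

Expected counts E_i = n·p_i: 241×0.13 = 31.33, 241×0.18 = 43.38, 241×0.18 = 43.38, 241×0.15 = 36.15, 241×0.11 = 26.51, 241×0.25 = 60.25.
cat         O        E   (O−E)²/E
0          29    31.33     0.1733
1          50    43.38     1.0102
2          41    43.38     0.1306
3          32    36.15     0.4764
4          29    26.51     0.2339
≥5         60    60.25     0.0010
Sum = 2.025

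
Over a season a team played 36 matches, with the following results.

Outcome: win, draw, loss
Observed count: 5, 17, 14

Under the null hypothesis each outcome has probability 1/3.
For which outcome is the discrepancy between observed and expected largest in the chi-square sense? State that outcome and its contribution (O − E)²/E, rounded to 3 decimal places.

win, 4.083

Expected count for each of the 3 categories: 36/3 = 12.
cat         O        E   (O−E)²/E
win         5       12     4.0833
draw       17       12     2.0833
loss       14       12     0.3333
The largest term is for win: 4.083.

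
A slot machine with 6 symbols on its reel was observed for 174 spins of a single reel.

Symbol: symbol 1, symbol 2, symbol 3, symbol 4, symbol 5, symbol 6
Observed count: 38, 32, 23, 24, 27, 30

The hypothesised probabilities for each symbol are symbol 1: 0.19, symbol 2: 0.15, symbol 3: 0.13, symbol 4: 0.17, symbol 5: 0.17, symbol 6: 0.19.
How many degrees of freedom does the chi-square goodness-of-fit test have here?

5

There are k = 6 categories and no parameters were estimated from the data, so df = 6 − 1 = 5.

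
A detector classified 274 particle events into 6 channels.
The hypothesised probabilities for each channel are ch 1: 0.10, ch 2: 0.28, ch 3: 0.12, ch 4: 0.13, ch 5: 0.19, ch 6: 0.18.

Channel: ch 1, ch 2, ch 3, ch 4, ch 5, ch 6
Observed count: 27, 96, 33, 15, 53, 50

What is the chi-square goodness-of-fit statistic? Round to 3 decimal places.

Expected counts E_i = n·p_i: 274×0.10 = 27.4, 274×0.28 = 76.72, 274×0.12 = 32.88, 274×0.13 = 35.62, 274×0.19 = 52.06, 274×0.18 = 49.32.
ch 1: (27 − 27.4)²/27.4 = 0.16/27.4 = 0.0058
ch 2: (96 − 76.72)²/76.72 = 371.7184/76.72 = 4.8451
ch 3: (33 − 32.88)²/32.88 = 0.0144/32.88 = 0.0004
ch 4: (15 − 35.62)²/35.62 = 425.1844/35.62 = 11.9367
ch 5: (53 − 52.06)²/52.06 = 0.8836/52.06 = 0.0170
ch 6: (50 − 49.32)²/49.32 = 0.4624/49.32 = 0.0094
Sum = 16.814

16.814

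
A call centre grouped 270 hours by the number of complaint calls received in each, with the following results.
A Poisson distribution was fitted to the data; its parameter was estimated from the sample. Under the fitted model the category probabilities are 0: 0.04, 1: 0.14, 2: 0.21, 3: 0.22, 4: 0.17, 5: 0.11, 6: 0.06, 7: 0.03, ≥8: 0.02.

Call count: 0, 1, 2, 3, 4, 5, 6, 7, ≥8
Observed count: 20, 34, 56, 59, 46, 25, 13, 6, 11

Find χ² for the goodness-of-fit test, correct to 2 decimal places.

15.96

Expected counts E_i = n·p_i: 270×0.04 = 10.8, 270×0.14 = 37.8, 270×0.21 = 56.7, 270×0.22 = 59.4, 270×0.17 = 45.9, 270×0.11 = 29.7, 270×0.06 = 16.2, 270×0.03 = 8.1, 270×0.02 = 5.4.
χ² = (20−10.8)²/10.8 + (34−37.8)²/37.8 + (56−56.7)²/56.7 + (59−59.4)²/59.4 + (46−45.9)²/45.9 + (25−29.7)²/29.7 + (13−16.2)²/16.2 + (6−8.1)²/8.1 + (11−5.4)²/5.4
   = 7.837 + 0.382 + 0.009 + 0.003 + 0.000 + 0.744 + 0.632 + 0.544 + 5.807
Sum = 15.96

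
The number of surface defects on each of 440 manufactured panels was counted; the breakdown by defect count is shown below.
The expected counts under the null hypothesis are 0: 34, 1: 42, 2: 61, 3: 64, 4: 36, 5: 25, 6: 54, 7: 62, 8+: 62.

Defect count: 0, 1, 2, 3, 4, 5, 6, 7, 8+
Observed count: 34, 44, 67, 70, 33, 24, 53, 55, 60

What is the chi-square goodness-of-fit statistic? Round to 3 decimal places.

2.411

χ² = (34−34)²/34 + (44−42)²/42 + (67−61)²/61 + (70−64)²/64 + (33−36)²/36 + (24−25)²/25 + (53−54)²/54 + (55−62)²/62 + (60−62)²/62
   = 0.0000 + 0.0952 + 0.5902 + 0.5625 + 0.2500 + 0.0400 + 0.0185 + 0.7903 + 0.0645
Sum = 2.411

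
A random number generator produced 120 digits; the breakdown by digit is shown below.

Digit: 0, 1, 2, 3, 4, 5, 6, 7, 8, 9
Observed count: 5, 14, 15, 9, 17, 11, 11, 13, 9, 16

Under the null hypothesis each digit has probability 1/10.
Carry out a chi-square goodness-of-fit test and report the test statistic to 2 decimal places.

10.33

Under H₀ each category has probability 1/10, so each expected count is 120/10 = 12.
cat         O        E   (O−E)²/E
0           5       12      4.083
1          14       12      0.333
2          15       12      0.750
3           9       12      0.750
4          17       12      2.083
5          11       12      0.083
6          11       12      0.083
7          13       12      0.083
8           9       12      0.750
9          16       12      1.333
Sum = 10.33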